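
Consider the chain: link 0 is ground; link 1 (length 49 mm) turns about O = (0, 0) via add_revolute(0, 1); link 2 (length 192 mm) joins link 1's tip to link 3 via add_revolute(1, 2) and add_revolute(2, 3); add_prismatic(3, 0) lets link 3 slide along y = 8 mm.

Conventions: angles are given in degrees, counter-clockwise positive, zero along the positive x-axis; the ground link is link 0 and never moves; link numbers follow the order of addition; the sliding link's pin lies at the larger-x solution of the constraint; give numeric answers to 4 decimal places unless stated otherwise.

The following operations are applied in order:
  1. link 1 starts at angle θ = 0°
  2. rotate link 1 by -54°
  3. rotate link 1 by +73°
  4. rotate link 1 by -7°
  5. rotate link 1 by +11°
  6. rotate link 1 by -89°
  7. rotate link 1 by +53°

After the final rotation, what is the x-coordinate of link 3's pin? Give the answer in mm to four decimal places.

geometry: r = 49 mm, L = 192 mm, e = 8 mm; θ starts at 0°
rotate link 1 by -54°: θ ← 0° -54° = -54°
rotate link 1 by +73°: θ ← -54° +73° = 19°
rotate link 1 by -7°: θ ← 19° -7° = 12°
rotate link 1 by +11°: θ ← 12° +11° = 23°
rotate link 1 by -89°: θ ← 23° -89° = -66°
rotate link 1 by +53°: θ ← -66° +53° = -13°
crank pin P = (r cos θ, r sin θ) = (47.744133, -11.022602)
h = r sin θ − e = -11.022602 − 8 = -19.022602
x = r cos θ + √(L² − h²) = 47.744133 + 191.055334 = 238.799467

238.7995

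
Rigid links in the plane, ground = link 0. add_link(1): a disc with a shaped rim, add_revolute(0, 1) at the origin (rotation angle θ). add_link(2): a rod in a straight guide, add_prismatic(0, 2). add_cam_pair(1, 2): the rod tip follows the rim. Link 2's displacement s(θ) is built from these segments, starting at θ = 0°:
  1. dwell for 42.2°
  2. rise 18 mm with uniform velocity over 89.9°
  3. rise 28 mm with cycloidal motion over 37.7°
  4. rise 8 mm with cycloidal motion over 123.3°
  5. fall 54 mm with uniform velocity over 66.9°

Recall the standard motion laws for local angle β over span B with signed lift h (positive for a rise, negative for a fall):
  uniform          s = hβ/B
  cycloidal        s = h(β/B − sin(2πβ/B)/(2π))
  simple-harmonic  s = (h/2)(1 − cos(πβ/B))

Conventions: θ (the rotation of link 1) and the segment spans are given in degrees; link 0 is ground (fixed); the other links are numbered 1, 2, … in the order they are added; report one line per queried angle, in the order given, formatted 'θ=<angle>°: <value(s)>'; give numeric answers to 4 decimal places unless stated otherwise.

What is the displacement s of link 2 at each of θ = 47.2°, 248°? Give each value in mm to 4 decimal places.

segment 1 (0° to 42.2°, dwell): s unchanged at 0.0000
θ = 47.2° falls in segment 2 (42.2° to 132.1°, uniform, h = 18): β = 47.2 − 42.2 = 5°, B = 89.9°; Δs = 18·5/89.9 = 1.0011; s = 0.0000 + 1.0011 = 1.0011
segment 2 (42.2° to 132.1°, uniform, h = 18) is passed completely: s = 0.0000 + (18) = 18.0000
segment 3 (132.1° to 169.8°, cycloidal, h = 28) is passed completely: s = 18.0000 + (28) = 46.0000
θ = 248° falls in segment 4 (169.8° to 293.1°, cycloidal, h = 8): β = 248 − 169.8 = 78.2°, B = 123.3°; Δs = 8·(0.6342 − sin(2π·0.6342)/(2π)) = 6.0248; s = 46.0000 + 6.0248 = 52.0248

θ=47.2°: 1.0011
θ=248°: 52.0248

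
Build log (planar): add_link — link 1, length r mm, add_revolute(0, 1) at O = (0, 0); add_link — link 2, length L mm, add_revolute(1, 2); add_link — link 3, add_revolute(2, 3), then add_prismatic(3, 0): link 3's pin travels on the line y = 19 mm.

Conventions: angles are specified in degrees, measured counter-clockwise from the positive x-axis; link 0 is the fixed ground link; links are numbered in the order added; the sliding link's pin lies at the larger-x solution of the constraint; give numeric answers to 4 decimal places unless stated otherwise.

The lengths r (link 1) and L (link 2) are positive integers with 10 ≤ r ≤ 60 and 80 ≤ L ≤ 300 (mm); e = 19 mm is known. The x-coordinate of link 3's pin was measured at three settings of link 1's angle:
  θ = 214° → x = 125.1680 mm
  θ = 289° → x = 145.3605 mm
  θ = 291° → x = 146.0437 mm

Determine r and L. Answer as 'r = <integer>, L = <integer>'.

constraint per measurement: (x − r cos θ)² + (r sin θ − e)² = L²
subtracting the θ₁ and θ₂ equations cancels the r² and L² terms:
r = (x₁² − x₂²) / (2[(x₁cos θ₁ + e sin θ₁) − (x₂cos θ₂ + e sin θ₂)]) = 19.0000 → r = 19
L² = (x₁ − r cos θ₁)² + (r sin θ₁ − e)² = 20735.9865 → L = 144.0000 → L = 144
check at θ₃=291°: x = 146.0437 (printed 146.0437) ✓

r = 19, L = 144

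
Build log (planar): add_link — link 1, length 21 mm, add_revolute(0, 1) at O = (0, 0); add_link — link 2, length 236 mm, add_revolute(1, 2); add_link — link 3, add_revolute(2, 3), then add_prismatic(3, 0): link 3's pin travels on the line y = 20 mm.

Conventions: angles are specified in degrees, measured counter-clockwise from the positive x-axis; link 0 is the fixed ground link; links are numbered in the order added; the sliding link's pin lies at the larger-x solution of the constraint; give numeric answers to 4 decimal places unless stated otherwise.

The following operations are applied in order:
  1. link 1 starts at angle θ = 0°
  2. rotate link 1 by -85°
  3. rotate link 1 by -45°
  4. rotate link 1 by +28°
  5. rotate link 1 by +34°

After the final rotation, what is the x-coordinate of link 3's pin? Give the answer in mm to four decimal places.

geometry: r = 21 mm, L = 236 mm, e = 20 mm; θ starts at 0°
rotate link 1 by -85°: θ ← 0° -85° = -85°
rotate link 1 by -45°: θ ← -85° -45° = -130°
rotate link 1 by +28°: θ ← -130° +28° = -102°
rotate link 1 by +34°: θ ← -102° +34° = -68°
crank pin P = (r cos θ, r sin θ) = (7.866738, -19.470861)
h = r sin θ − e = -19.470861 − 20 = -39.470861
x = r cos θ + √(L² − h²) = 7.866738 + 232.675850 = 240.542588

240.5426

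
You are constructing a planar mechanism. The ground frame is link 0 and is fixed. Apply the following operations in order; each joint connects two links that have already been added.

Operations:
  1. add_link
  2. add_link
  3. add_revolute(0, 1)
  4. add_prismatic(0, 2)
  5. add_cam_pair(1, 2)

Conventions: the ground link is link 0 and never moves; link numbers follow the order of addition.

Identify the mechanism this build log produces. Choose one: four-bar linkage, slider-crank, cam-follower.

links: 3 (incl. ground); joints: 1 revolute, 1 prismatic, 1 higher (cam) pair, forming one closed loop
3 links, revolute + prismatic + higher pair in one loop → cam-follower

cam-follower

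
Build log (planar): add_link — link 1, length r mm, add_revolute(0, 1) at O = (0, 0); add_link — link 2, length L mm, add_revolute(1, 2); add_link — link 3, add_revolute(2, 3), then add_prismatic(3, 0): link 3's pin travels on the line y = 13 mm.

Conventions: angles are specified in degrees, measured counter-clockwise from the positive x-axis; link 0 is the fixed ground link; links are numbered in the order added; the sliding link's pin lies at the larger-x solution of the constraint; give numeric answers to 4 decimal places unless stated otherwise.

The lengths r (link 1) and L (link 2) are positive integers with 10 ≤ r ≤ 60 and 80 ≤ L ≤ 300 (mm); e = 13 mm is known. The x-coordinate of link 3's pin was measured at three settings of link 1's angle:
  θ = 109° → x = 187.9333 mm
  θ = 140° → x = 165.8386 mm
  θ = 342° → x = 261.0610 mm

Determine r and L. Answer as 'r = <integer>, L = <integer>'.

constraint per measurement: (x − r cos θ)² + (r sin θ − e)² = L²
subtracting the θ₁ and θ₂ equations cancels the r² and L² terms:
r = (x₁² − x₂²) / (2[(x₁cos θ₁ + e sin θ₁) − (x₂cos θ₂ + e sin θ₂)]) = 55.9999 → r = 56
L² = (x₁ − r cos θ₁)² + (r sin θ₁ − e)² = 44099.9811 → L = 210.0000 → L = 210
check at θ₃=342°: x = 261.0610 (printed 261.0610) ✓

r = 56, L = 210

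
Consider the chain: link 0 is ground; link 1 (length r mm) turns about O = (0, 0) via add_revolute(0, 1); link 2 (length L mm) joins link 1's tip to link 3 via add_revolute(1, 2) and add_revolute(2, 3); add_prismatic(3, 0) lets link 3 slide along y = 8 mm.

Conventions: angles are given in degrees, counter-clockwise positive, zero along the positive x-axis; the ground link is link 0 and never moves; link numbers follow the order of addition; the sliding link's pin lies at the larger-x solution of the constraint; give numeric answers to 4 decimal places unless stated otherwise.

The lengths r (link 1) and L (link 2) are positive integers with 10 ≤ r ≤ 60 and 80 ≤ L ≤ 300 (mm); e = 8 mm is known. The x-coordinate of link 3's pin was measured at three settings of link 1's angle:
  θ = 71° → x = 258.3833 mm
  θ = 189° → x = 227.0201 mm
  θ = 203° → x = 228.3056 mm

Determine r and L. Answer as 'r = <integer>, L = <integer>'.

constraint per measurement: (x − r cos θ)² + (r sin θ − e)² = L²
subtracting the θ₁ and θ₂ equations cancels the r² and L² terms:
r = (x₁² − x₂²) / (2[(x₁cos θ₁ + e sin θ₁) − (x₂cos θ₂ + e sin θ₂)]) = 24.0000 → r = 24
L² = (x₁ − r cos θ₁)² + (r sin θ₁ − e)² = 63001.0246 → L = 251.0000 → L = 251
check at θ₃=203°: x = 228.3056 (printed 228.3056) ✓

r = 24, L = 251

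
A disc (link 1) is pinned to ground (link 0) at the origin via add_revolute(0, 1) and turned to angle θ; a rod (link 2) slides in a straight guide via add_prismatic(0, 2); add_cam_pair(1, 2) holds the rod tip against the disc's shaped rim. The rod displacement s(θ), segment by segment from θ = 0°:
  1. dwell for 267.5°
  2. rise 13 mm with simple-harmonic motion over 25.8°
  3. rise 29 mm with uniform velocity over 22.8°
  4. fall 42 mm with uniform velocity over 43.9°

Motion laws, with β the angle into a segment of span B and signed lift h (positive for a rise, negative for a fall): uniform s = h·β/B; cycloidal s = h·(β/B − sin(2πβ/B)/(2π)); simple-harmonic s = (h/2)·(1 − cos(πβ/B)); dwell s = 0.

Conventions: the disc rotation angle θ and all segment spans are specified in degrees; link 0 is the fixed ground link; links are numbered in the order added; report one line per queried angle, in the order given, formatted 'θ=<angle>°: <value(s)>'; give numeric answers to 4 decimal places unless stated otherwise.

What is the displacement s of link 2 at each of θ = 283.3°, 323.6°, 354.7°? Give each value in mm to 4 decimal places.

segment 1 (0° to 267.5°, dwell): s unchanged at 0.0000
θ = 283.3° falls in segment 2 (267.5° to 293.3°, simple-harmonic, h = 13): β = 283.3 − 267.5 = 15.8°, B = 25.8°; Δs = 13/2·(1 − cos(π·0.6124)) = 8.7479; s = 0.0000 + 8.7479 = 8.7479
segment 2 (267.5° to 293.3°, simple-harmonic, h = 13) is passed completely: s = 0.0000 + (13) = 13.0000
segment 3 (293.3° to 316.1°, uniform, h = 29) is passed completely: s = 13.0000 + (29) = 42.0000
θ = 323.6° falls in segment 4 (316.1° to 360°, uniform, h = -42): β = 323.6 − 316.1 = 7.5°, B = 43.9°; Δs = -42·7.5/43.9 = -7.1754; s = 42.0000 − 7.1754 = 34.8246
θ = 354.7° falls in segment 4 (316.1° to 360°, uniform, h = -42): β = 354.7 − 316.1 = 38.6°, B = 43.9°; Δs = -42·38.6/43.9 = -36.9294; s = 42.0000 − 36.9294 = 5.0706

θ=283.3°: 8.7479
θ=323.6°: 34.8246
θ=354.7°: 5.0706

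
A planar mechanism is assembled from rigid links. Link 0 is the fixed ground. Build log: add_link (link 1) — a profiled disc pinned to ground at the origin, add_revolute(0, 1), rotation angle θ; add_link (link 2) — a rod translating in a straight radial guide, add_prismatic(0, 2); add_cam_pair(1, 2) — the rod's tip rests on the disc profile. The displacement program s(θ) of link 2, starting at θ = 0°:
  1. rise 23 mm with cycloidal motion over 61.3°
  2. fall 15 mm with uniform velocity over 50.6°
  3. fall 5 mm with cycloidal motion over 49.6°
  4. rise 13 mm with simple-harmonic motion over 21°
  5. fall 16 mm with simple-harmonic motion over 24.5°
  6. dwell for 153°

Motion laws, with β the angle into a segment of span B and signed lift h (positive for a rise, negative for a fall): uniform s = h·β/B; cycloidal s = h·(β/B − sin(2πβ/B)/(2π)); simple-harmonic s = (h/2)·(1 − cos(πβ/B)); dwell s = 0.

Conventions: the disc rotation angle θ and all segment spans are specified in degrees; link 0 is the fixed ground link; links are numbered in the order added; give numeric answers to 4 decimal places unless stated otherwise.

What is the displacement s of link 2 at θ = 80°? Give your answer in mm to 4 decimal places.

seg 1 [0°–61.3°] cycloidal, h=23: full span → s += 23 → s = 23.0000
seg 2 [61.3°–111.9°] uniform, h=-15: θ=80° here. β=18.7, B=50.6. -15·18.7/50.6 = -5.5435 → s = 17.4565

17.4565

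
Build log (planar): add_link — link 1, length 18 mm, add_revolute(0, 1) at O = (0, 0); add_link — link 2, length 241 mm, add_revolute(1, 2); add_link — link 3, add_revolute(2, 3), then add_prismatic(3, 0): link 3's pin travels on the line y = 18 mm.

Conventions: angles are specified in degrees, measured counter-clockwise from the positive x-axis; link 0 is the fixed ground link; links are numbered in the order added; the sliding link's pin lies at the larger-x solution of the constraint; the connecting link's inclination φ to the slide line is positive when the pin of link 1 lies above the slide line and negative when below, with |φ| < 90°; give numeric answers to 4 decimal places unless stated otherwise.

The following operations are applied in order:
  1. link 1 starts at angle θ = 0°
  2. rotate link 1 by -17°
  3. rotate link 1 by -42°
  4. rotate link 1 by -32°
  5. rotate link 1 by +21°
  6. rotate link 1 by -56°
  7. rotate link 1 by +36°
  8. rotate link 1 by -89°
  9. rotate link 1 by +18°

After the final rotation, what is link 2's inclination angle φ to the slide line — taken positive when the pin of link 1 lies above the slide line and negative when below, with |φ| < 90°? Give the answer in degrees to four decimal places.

geometry: r = 18 mm, L = 241 mm, e = 18 mm; θ starts at 0°
rotate link 1 by -17°: θ ← 0° -17° = -17°
rotate link 1 by -42°: θ ← -17° -42° = -59°
rotate link 1 by -32°: θ ← -59° -32° = -91°
rotate link 1 by +21°: θ ← -91° +21° = -70°
rotate link 1 by -56°: θ ← -70° -56° = -126°
rotate link 1 by +36°: θ ← -126° +36° = -90°
rotate link 1 by -89°: θ ← -90° -89° = -179°
rotate link 1 by +18°: θ ← -179° +18° = -161°
h = r sin θ − e = -5.860227 − 18 = -23.860227
sin φ = h / L = -23.860227 / 241 = -0.09900509
φ = arcsin(-0.09900509) = -5.681882°

-5.6819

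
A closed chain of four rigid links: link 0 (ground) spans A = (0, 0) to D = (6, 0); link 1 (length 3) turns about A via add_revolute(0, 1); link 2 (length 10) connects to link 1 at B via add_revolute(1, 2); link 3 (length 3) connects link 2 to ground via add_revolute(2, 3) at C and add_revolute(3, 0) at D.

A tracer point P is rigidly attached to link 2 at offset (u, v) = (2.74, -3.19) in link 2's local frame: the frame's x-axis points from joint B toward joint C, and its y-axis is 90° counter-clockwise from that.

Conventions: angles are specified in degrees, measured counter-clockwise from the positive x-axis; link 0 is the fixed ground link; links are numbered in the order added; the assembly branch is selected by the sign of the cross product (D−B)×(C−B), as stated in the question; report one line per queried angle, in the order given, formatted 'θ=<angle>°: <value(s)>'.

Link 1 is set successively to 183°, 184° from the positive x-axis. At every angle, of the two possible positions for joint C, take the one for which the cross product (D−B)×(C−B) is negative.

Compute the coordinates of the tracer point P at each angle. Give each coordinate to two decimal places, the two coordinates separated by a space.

A=(0,0), D=(6.00,0)
θ=183°: B = A + 3.00·(cos183°, sin183°) = (-2.9959, -0.1570)
θ=183°: |BD| = 8.9973
θ=183°: circle(B,10.00) ∩ circle(D,3.00): a=9.5557, h=2.9476
θ=183°:   candidates: C₊=(6.5069,2.9569) cross=26.520; C₋=(6.6098,-2.9374) cross=-26.520
θ=183°:   branch - wants cross < 0 → take C=(6.6098,-2.9374) (cross=-26.520)
θ=183°: ex = (C−B)/|BC| = (0.9606,-0.2780); ey = (0.2780,0.9606)
θ=183°: P = B + 2.74·ex + -3.19·ey = (-1.2509,-3.9830)
θ=184°: B = A + 3.00·(cos184°, sin184°) = (-2.9927, -0.2093)
θ=184°: |BD| = 8.9951
θ=184°: circle(B,10.00) ∩ circle(D,3.00): a=9.5559, h=2.9471
θ=184°:   candidates: C₊=(6.4920,2.9594) cross=26.510; C₋=(6.6291,-2.9333) cross=-26.510
θ=184°:   branch - wants cross < 0 → take C=(6.6291,-2.9333) (cross=-26.510)
θ=184°: ex = (C−B)/|BC| = (0.9622,-0.2724); ey = (0.2724,0.9622)
θ=184°: P = B + 2.74·ex + -3.19·ey = (-1.2253,-4.0250)

θ=183°: -1.25 -3.98
θ=184°: -1.23 -4.03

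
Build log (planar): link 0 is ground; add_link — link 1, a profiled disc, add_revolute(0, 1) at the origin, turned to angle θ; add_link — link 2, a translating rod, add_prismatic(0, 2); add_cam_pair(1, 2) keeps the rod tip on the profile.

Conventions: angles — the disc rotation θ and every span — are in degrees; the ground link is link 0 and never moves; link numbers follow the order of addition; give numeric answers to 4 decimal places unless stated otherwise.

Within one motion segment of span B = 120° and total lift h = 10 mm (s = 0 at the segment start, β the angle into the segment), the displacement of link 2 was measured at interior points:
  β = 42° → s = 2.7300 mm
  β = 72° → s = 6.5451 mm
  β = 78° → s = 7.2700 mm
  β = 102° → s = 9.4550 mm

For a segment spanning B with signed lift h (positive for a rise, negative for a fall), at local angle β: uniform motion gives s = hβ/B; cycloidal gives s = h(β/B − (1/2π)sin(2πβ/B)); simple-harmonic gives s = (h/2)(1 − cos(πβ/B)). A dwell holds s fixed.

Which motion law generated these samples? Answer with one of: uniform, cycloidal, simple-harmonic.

candidates at β/B = r: uniform s = h·r (linear in β); cycloidal s = h·(r − sin(2πr)/(2π)); simple-harmonic s = (h/2)(1 − cos(πr))
β=42°: printed 2.7300 | uniform 3.5000, cycloidal 2.2124, simple-harmonic 2.7300
β=72°: printed 6.5451 | uniform 6.0000, cycloidal 6.9355, simple-harmonic 6.5451
β=78°: printed 7.2700 | uniform 6.5000, cycloidal 7.7876, simple-harmonic 7.2700
β=102°: printed 9.4550 | uniform 8.5000, cycloidal 9.7876, simple-harmonic 9.4550
only one law matches every sample → simple-harmonic

simple-harmonic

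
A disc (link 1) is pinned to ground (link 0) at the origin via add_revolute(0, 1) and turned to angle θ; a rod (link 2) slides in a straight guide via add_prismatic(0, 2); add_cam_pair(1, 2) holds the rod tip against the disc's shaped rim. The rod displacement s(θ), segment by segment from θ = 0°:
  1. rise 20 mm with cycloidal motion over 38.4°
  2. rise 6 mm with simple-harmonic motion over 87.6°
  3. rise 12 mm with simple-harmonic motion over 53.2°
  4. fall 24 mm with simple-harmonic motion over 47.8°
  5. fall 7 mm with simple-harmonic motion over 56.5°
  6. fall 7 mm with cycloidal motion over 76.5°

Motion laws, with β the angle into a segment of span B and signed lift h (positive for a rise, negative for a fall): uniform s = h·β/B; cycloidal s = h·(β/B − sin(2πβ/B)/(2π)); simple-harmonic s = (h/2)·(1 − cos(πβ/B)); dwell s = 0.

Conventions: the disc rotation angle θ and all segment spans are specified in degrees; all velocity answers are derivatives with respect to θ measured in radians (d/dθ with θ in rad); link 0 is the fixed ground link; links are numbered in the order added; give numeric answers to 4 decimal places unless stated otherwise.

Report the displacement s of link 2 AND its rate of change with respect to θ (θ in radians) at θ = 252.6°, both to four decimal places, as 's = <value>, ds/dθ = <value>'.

segment 1 (0° to 38.4°, cycloidal, h = 20) is passed completely: s = 0.0000 + (20) = 20.0000
segment 2 (38.4° to 126°, simple-harmonic, h = 6) is passed completely: s = 20.0000 + (6) = 26.0000
segment 3 (126° to 179.2°, simple-harmonic, h = 12) is passed completely: s = 26.0000 + (12) = 38.0000
segment 4 (179.2° to 227°, simple-harmonic, h = -24) is passed completely: s = 38.0000 + (-24) = 14.0000
θ = 252.6° falls in segment 5 (227° to 283.5°, simple-harmonic, h = -7): β = 252.6 − 227 = 25.6°, B = 56.5°; Δs = -7/2·(1 − cos(π·0.4531)) = -2.9861; s = 14.0000 − 2.9861 = 11.0139
velocity in seg [227°–283.5°] (simple-harmonic), θ in radians: β = 25.6° = 0.4468 rad, B = 56.5° = 0.9861 rad; ds/dθ = (πh/(2B)) sin(πβ/B) = (π·(-7)/(2·0.9861)) sin(π·0.4531) = -11.029614 mm/rad

s = 11.0139, ds/dθ = -11.0296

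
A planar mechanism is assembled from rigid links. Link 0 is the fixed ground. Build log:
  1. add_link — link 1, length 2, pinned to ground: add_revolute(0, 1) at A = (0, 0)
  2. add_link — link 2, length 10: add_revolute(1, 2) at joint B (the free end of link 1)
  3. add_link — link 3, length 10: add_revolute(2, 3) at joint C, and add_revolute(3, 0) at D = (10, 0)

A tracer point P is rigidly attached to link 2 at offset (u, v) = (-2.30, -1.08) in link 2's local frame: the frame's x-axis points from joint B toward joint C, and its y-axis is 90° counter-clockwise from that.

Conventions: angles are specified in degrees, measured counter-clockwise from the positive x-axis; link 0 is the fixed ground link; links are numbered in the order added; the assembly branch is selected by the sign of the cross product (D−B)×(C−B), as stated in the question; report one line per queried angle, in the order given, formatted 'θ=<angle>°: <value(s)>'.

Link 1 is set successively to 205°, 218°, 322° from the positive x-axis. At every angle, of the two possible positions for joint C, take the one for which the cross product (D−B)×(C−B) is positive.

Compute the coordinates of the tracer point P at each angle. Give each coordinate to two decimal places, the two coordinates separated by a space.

A=(0,0), D=(10.00,0)
θ=205°: B = A + 2.00·(cos205°, sin205°) = (-1.8126, -0.8452)
θ=205°: |BD| = 11.8428
θ=205°: circle(B,10.00) ∩ circle(D,10.00): a=5.9214, h=8.0583
θ=205°:   candidates: C₊=(3.5186,7.6152) cross=95.434; C₋=(4.6688,-8.4604) cross=-95.434
θ=205°:   branch + wants cross > 0 → take C=(3.5186,7.6152) (cross=95.434)
θ=205°: ex = (C−B)/|BC| = (0.5331,0.8460); ey = (-0.8460,0.5331)
θ=205°: P = B + -2.30·ex + -1.08·ey = (-2.1251,-3.3669)
θ=218°: B = A + 2.00·(cos218°, sin218°) = (-1.5760, -1.2313)
θ=218°: |BD| = 11.6413
θ=218°: circle(B,10.00) ∩ circle(D,10.00): a=5.8207, h=8.1314
θ=218°:   candidates: C₊=(3.3519,7.4701) cross=94.660; C₋=(5.0721,-8.7015) cross=-94.660
θ=218°:   branch + wants cross > 0 → take C=(3.3519,7.4701) (cross=94.660)
θ=218°: ex = (C−B)/|BC| = (0.4928,0.8701); ey = (-0.8701,0.4928)
θ=218°: P = B + -2.30·ex + -1.08·ey = (-1.7697,-3.7649)
θ=322°: B = A + 2.00·(cos322°, sin322°) = (1.5760, -1.2313)
θ=322°: |BD| = 8.5135
θ=322°: circle(B,10.00) ∩ circle(D,10.00): a=4.2567, h=9.0488
θ=322°:   candidates: C₊=(4.4793,8.3380) cross=77.037; C₋=(7.0968,-9.5693) cross=-77.037
θ=322°:   branch + wants cross > 0 → take C=(4.4793,8.3380) (cross=77.037)
θ=322°: ex = (C−B)/|BC| = (0.2903,0.9569); ey = (-0.9569,0.2903)
θ=322°: P = B + -2.30·ex + -1.08·ey = (1.9418,-3.7458)

θ=205°: -2.13 -3.37
θ=218°: -1.77 -3.76
θ=322°: 1.94 -3.75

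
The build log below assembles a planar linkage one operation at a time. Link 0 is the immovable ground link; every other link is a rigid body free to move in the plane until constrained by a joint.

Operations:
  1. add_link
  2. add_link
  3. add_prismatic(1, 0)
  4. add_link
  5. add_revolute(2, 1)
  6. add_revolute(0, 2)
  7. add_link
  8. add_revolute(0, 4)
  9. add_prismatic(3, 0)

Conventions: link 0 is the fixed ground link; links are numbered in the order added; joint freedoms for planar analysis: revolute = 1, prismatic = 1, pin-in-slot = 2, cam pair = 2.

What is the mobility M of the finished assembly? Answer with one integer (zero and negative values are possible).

(L,J1,J2)=(1,0,0); link0 fixed
link1: (2,0,0)
link2: (3,0,0)
P 1-0 [J1]: (3,1,0)
link3: (4,1,0)
R 2-1 [J1]: (4,2,0)
R 0-2 [J1]: (4,3,0)
link4: (5,3,0)
R 0-4 [J1]: (5,4,0)
P 3-0 [J1]: (5,5,0)
Grübler: 3·4 − 2·5 − 0 = 2

M = 2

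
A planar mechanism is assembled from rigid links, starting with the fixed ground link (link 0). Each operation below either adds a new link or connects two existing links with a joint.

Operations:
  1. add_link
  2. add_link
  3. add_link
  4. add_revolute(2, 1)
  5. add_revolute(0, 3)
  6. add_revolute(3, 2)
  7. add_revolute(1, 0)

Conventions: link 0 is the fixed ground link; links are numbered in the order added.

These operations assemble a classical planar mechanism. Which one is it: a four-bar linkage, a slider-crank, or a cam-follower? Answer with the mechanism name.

links: 4 (incl. ground); joints: 4 revolute, 0 prismatic, 0 higher (cam) pair, forming one closed loop
4 links in a single 4R loop → four-bar linkage

four-bar linkage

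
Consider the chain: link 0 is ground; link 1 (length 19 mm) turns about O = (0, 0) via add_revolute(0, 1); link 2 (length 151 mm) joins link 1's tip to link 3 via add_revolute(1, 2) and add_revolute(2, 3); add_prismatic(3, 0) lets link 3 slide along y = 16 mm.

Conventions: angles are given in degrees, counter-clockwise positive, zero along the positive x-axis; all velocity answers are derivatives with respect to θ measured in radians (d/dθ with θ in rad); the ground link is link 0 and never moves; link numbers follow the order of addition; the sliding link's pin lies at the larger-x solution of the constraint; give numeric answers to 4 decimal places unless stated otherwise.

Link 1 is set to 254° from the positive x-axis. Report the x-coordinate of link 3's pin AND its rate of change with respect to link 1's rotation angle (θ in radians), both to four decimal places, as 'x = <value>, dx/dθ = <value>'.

geometry: r = 19 mm, L = 151 mm, e = 16 mm
crank pin P = (r cos θ, r sin θ) = (-5.237110, -18.263972)
h = r sin θ − e = -18.263972 − 16 = -34.263972
x = r cos θ + √(L² − h²) = -5.237110 + 147.061144 = 141.824035
dx/dθ = −r sin θ − h·r cos θ/√(L² − h²) (θ in radians; h = -34.263972) = 17.043771

x = 141.8240, dx/dθ = 17.0438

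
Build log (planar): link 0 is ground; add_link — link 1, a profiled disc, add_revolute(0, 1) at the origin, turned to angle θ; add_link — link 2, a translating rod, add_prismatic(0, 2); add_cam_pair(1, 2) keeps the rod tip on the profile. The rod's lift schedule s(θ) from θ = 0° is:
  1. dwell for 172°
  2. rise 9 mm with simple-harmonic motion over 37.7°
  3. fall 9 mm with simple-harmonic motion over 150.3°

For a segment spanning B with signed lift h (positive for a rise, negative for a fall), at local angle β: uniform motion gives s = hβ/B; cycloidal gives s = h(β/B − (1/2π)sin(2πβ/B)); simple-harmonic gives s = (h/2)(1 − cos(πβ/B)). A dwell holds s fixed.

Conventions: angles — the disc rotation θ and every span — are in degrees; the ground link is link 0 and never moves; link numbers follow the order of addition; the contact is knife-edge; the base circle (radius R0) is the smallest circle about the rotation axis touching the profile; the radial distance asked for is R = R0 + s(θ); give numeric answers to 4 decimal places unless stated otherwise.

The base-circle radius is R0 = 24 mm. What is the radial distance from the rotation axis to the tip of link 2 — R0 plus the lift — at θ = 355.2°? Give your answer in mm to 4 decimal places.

seg 1 [0°–172°] dwell: s stays 0.0000
seg 2 [172°–209.7°] simple-harmonic, h=9: full span → s += 9 → s = 9.0000
seg 3 [209.7°–360°] simple-harmonic, h=-9: θ=355.2° here. β=145.5, B=150.3. -9/2·(1 − cos(π·0.9681)) = -8.9774 → s = 0.0226
R = R0 + s = 24 + 0.0226 = 24.0226

24.0226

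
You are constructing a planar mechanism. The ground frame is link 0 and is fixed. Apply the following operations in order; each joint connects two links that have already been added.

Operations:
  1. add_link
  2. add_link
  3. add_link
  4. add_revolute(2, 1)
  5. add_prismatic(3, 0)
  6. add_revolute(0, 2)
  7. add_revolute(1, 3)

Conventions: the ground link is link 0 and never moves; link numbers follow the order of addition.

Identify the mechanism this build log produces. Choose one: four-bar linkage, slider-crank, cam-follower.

links: 4 (incl. ground); joints: 3 revolute, 1 prismatic, 0 higher (cam) pair, forming one closed loop
4 links, 3 revolutes + 1 prismatic in one loop → slider-crank

slider-crank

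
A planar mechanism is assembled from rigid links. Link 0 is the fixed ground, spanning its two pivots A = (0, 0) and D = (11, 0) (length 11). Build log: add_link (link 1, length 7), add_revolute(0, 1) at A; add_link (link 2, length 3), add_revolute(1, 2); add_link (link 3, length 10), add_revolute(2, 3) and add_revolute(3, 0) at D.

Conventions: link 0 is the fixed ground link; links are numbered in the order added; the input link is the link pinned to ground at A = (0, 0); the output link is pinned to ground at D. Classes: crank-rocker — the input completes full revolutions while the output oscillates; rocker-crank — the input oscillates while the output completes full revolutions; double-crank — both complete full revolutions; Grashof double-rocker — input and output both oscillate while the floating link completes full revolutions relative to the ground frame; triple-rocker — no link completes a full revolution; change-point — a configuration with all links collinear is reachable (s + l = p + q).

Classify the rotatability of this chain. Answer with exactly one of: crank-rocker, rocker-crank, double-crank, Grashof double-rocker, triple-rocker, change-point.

lengths: ground=11, input=7, coupler=3, output=10
sorted: s=3 (shortest), l=11 (longest), p+q=17
s + l = 14 vs p + q = 17
s + l < p + q (Grashof) with shortest = coupler link → Grashof double-rocker

Grashof double-rocker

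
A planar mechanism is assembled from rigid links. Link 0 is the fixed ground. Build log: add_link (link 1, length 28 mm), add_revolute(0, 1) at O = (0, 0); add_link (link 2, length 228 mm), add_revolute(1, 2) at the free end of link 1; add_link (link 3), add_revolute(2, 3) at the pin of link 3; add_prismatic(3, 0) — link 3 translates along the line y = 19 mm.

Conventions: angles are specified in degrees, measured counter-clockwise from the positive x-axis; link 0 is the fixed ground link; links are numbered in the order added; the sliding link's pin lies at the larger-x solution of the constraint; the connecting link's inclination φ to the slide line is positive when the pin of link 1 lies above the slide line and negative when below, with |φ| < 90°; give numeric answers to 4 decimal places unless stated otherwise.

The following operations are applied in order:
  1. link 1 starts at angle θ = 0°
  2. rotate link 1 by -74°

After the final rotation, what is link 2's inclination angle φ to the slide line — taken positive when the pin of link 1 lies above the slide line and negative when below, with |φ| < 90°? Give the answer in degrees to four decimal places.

geometry: r = 28 mm, L = 228 mm, e = 19 mm; θ starts at 0°
rotate link 1 by -74°: θ ← 0° -74° = -74°
h = r sin θ − e = -26.915327 − 19 = -45.915327
sin φ = h / L = -45.915327 / 228 = -0.20138302
φ = arcsin(-0.20138302) = -11.617846°

-11.6178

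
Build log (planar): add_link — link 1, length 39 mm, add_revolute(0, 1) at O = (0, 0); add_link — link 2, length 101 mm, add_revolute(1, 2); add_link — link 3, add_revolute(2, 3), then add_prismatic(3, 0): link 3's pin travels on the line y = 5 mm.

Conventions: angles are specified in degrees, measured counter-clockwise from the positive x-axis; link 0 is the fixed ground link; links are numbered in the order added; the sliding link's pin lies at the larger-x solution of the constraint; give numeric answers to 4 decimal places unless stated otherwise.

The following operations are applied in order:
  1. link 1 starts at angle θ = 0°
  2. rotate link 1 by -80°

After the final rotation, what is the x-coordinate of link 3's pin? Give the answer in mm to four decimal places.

geometry: r = 39 mm, L = 101 mm, e = 5 mm; θ starts at 0°
rotate link 1 by -80°: θ ← 0° -80° = -80°
crank pin P = (r cos θ, r sin θ) = (6.772279, -38.407502)
h = r sin θ − e = -38.407502 − 5 = -43.407502
x = r cos θ + √(L² − h²) = 6.772279 + 91.196429 = 97.968708

97.9687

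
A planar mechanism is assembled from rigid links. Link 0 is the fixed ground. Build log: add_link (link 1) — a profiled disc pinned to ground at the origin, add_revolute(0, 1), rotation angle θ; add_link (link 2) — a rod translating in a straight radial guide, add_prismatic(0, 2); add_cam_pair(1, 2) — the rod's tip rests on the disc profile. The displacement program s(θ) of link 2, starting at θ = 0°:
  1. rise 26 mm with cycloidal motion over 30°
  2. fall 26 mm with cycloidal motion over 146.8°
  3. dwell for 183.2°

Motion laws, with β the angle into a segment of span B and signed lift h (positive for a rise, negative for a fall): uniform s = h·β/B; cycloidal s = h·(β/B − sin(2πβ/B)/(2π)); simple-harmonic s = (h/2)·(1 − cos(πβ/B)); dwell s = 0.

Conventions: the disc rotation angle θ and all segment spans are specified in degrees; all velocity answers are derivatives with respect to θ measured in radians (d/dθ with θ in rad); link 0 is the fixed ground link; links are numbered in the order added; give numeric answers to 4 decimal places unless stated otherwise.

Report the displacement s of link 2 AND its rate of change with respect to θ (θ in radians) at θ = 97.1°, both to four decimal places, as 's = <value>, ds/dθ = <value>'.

seg 1 [0°–30°] cycloidal, h=26: full span → s += 26 → s = 26.0000
seg 2 [30°–176.8°] cycloidal, h=-26: θ=97.1° here. β=67.1, B=146.8. -26·(0.4571 − sin(2π·0.4571)/(2π)) = -10.7819 → s = 15.2181
velocity in seg [30°–176.8°] (cycloidal), θ in radians: β = 67.1° = 1.1711 rad, B = 146.8° = 2.5621 rad; ds/dθ = (h/B)(1 − cos(2πβ/B)) = ((-26)/2.5621)(1 − cos(2π·0.4571)) = -19.928821 mm/rad

s = 15.2181, ds/dθ = -19.9288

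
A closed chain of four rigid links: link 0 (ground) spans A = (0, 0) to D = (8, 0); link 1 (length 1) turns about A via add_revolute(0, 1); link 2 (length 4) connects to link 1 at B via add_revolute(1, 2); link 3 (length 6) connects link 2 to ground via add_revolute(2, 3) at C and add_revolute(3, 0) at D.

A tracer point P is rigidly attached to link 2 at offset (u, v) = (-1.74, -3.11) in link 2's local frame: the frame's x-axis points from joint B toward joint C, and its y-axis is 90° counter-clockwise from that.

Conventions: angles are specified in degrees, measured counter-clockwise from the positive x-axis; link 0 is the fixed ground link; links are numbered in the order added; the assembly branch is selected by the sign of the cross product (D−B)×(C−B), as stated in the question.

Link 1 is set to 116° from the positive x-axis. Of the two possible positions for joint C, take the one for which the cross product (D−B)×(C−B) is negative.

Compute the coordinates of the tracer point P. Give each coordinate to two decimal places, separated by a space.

A=(0,0), D=(8.00,0)
B = A + 1.00·(cos116°, sin116°) = (-0.4384, 0.8988)
|BD| = 8.4861
circle(B,4.00) ∩ circle(D,6.00): a=3.0647, h=2.5706
  candidates: C₊=(2.8813,3.1303) cross=21.814; C₋=(2.3368,-1.9819) cross=-21.814
  branch - wants cross < 0 → take C=(2.3368,-1.9819) (cross=-21.814)
ex = (C−B)/|BC| = (0.6938,-0.7202); ey = (0.7202,0.6938)
P = B + -1.74·ex + -3.11·ey = (-3.8853,-0.0058)

-3.89 -0.01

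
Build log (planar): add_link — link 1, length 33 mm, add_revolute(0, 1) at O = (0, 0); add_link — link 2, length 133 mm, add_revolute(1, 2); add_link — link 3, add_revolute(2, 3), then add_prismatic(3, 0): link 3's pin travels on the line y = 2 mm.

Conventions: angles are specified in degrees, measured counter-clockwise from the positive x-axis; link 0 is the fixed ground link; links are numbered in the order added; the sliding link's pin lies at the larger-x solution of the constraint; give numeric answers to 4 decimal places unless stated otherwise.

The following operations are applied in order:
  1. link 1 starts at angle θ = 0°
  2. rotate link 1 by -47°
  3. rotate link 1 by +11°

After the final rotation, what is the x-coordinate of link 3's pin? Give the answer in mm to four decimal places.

geometry: r = 33 mm, L = 133 mm, e = 2 mm; θ starts at 0°
rotate link 1 by -47°: θ ← 0° -47° = -47°
rotate link 1 by +11°: θ ← -47° +11° = -36°
crank pin P = (r cos θ, r sin θ) = (26.697561, -19.396913)
h = r sin θ − e = -19.396913 − 2 = -21.396913
x = r cos θ + √(L² − h²) = 26.697561 + 131.267559 = 157.965120

157.9651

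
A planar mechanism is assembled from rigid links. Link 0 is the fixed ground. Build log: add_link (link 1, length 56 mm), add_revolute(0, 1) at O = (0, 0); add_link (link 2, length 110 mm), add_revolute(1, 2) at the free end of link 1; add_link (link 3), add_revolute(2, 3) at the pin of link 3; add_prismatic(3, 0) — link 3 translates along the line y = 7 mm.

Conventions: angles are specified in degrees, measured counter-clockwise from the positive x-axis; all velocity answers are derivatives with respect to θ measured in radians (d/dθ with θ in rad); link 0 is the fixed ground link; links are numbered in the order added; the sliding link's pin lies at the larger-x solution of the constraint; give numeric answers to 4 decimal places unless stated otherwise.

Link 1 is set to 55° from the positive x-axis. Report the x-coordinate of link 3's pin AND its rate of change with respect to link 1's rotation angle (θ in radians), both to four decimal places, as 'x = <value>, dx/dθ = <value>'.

geometry: r = 56 mm, L = 110 mm, e = 7 mm
crank pin P = (r cos θ, r sin θ) = (32.120280, 45.872514)
h = r sin θ − e = 45.872514 − 7 = 38.872514
x = r cos θ + √(L² − h²) = 32.120280 + 102.902515 = 135.022796
dx/dθ = −r sin θ − h·r cos θ/√(L² − h²) (θ in radians; h = 38.872514) = -58.006290

x = 135.0228, dx/dθ = -58.0063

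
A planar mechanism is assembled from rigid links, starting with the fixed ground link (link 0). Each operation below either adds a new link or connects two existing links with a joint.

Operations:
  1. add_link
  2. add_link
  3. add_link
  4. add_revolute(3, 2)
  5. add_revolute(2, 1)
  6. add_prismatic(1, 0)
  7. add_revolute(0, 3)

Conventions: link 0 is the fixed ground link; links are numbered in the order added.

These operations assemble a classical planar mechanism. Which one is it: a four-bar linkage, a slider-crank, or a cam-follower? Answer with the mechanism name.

links: 4 (incl. ground); joints: 3 revolute, 1 prismatic, 0 higher (cam) pair, forming one closed loop
4 links, 3 revolutes + 1 prismatic in one loop → slider-crank

slider-crank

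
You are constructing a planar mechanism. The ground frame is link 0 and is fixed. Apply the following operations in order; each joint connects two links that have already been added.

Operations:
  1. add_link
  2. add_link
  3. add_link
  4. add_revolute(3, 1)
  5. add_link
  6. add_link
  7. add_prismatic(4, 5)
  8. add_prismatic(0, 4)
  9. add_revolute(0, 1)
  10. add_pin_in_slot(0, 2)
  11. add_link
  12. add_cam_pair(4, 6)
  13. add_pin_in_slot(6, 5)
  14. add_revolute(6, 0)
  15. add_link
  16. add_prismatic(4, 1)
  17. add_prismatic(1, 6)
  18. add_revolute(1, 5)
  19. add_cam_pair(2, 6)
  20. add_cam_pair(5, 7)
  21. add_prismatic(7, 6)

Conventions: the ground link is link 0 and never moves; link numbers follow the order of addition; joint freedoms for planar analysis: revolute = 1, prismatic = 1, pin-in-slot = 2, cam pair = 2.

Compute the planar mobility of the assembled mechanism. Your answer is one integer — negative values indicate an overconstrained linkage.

ground; <1,0,0>
#1 <2,0,0>
#2 <3,0,0>
#3 <4,0,0>
R:3↔1 J1 <4,1,0>
#4 <5,1,0>
#5 <6,1,0>
P:4↔5 J1 <6,2,0>
P:0↔4 J1 <6,3,0>
R:0↔1 J1 <6,4,0>
PS:0↔2 J2 <6,4,1>
#6 <7,4,1>
C:4↔6 J2 <7,4,2>
PS:6↔5 J2 <7,4,3>
R:6↔0 J1 <7,5,3>
#7 <8,5,3>
P:4↔1 J1 <8,6,3>
P:1↔6 J1 <8,7,3>
R:1↔5 J1 <8,8,3>
C:2↔6 J2 <8,8,4>
C:5↔7 J2 <8,8,5>
P:7↔6 J1 <8,9,5>
3×7 − 2×9 − 1×5 = -2

M = -2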